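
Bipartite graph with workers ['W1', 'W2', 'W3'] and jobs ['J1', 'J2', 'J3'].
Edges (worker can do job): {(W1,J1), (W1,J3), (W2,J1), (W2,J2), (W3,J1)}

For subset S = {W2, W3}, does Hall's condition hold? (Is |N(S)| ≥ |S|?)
Yes: |N(S)| = 2, |S| = 2

Subset S = {W2, W3}
Neighbors N(S) = {J1, J2}

|N(S)| = 2, |S| = 2
Hall's condition: |N(S)| ≥ |S| is satisfied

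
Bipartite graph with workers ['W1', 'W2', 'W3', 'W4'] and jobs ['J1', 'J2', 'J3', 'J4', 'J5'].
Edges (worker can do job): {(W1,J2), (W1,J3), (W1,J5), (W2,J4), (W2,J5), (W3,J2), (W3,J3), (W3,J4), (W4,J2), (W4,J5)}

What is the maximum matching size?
Maximum matching size = 4

Maximum matching: {(W1,J3), (W2,J4), (W3,J2), (W4,J5)}
Size: 4

This assigns 4 workers to 4 distinct jobs.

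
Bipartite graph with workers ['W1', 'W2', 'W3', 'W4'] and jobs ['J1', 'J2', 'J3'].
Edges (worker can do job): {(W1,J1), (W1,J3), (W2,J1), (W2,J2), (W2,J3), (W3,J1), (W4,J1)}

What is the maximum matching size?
Maximum matching size = 3

Maximum matching: {(W1,J3), (W2,J2), (W4,J1)}
Size: 3

This assigns 3 workers to 3 distinct jobs.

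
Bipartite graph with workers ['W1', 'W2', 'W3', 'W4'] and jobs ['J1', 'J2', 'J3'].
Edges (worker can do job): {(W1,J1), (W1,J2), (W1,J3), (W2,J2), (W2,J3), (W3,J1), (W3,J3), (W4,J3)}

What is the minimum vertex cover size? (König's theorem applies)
Minimum vertex cover size = 3

By König's theorem: in bipartite graphs,
min vertex cover = max matching = 3

Maximum matching has size 3, so minimum vertex cover also has size 3.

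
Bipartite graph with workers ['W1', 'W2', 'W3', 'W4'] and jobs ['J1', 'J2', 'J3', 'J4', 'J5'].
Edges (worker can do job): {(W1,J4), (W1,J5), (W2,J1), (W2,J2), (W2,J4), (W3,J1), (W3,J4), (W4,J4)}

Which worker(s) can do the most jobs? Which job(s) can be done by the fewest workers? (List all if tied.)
Most versatile: W2 (3 jobs); Least covered: J3 (0 workers)

Worker degrees (jobs they can do): W1:2, W2:3, W3:2, W4:1
Job degrees (workers who can do it): J1:2, J2:1, J3:0, J4:4, J5:1

Maximum worker degree is 3, achieved by: W2
Minimum job degree is 0, achieved by: J3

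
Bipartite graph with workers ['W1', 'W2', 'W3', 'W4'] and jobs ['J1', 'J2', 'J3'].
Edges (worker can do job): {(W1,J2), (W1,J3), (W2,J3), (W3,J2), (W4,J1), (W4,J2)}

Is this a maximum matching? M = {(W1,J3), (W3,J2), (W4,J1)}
Yes, size 3 is maximum

Proposed matching has size 3.
Maximum matching size for this graph: 3.

This is a maximum matching.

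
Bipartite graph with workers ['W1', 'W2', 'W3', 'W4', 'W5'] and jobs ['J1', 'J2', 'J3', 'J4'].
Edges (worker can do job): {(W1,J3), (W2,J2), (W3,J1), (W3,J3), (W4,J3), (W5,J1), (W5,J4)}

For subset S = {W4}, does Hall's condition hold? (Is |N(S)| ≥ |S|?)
Yes: |N(S)| = 1, |S| = 1

Subset S = {W4}
Neighbors N(S) = {J3}

|N(S)| = 1, |S| = 1
Hall's condition: |N(S)| ≥ |S| is satisfied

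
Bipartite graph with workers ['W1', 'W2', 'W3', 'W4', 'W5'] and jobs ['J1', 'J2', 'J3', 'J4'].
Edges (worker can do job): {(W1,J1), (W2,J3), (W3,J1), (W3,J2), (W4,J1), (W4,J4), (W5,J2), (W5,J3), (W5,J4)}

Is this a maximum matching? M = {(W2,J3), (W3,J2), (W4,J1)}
No, size 3 is not maximum

Proposed matching has size 3.
Maximum matching size for this graph: 4.

This is NOT maximum - can be improved to size 4.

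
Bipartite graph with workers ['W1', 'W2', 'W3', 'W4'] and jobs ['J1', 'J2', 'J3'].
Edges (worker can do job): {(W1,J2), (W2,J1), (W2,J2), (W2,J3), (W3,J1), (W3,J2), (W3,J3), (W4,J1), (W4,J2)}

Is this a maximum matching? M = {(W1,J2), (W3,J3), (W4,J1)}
Yes, size 3 is maximum

Proposed matching has size 3.
Maximum matching size for this graph: 3.

This is a maximum matching.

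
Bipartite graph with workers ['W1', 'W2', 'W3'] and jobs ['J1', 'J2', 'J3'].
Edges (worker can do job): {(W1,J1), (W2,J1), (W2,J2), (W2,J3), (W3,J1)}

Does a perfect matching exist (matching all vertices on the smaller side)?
No, maximum matching has size 2 < 3

Maximum matching has size 2, need 3 for perfect matching.
Unmatched workers: ['W1']
Unmatched jobs: ['J2']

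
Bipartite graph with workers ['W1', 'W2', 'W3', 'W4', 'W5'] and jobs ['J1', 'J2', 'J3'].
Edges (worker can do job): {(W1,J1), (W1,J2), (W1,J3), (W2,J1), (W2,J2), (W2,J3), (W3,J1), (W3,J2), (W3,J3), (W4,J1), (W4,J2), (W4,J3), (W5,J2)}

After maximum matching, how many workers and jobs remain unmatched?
Unmatched: 2 workers, 0 jobs

Maximum matching size: 3
Workers: 5 total, 3 matched, 2 unmatched
Jobs: 3 total, 3 matched, 0 unmatched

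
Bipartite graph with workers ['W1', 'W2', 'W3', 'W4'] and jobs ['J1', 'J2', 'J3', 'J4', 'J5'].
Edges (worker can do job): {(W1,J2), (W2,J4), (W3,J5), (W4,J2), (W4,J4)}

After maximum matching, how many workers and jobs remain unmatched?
Unmatched: 1 workers, 2 jobs

Maximum matching size: 3
Workers: 4 total, 3 matched, 1 unmatched
Jobs: 5 total, 3 matched, 2 unmatched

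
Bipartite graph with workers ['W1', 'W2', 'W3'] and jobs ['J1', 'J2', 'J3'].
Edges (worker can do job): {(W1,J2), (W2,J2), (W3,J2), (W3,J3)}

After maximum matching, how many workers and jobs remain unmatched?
Unmatched: 1 workers, 1 jobs

Maximum matching size: 2
Workers: 3 total, 2 matched, 1 unmatched
Jobs: 3 total, 2 matched, 1 unmatched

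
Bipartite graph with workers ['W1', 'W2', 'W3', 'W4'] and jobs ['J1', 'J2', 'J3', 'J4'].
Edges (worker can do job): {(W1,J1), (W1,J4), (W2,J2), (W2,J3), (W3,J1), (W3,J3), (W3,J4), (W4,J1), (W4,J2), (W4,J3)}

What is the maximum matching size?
Maximum matching size = 4

Maximum matching: {(W1,J4), (W2,J2), (W3,J3), (W4,J1)}
Size: 4

This assigns 4 workers to 4 distinct jobs.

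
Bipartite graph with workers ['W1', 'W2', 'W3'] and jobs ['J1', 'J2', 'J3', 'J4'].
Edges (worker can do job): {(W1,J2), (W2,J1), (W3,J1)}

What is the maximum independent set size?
Maximum independent set = 5

By König's theorem:
- Min vertex cover = Max matching = 2
- Max independent set = Total vertices - Min vertex cover
- Max independent set = 7 - 2 = 5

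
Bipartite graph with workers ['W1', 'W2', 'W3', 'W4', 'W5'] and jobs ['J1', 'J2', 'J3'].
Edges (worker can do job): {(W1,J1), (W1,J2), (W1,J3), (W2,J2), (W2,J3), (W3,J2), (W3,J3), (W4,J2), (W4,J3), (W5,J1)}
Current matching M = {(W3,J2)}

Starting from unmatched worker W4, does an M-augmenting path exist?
Yes: W4 → J2 → W3 → J3

An M-augmenting path alternates non-matching / matching edges, starting and ending at unmatched vertices.
Path: W4 → J2 → W3 → J3
(J3 is unmatched in M, so the path is augmenting.)
Flipping edges along this path would increase |M| from 1 to 2.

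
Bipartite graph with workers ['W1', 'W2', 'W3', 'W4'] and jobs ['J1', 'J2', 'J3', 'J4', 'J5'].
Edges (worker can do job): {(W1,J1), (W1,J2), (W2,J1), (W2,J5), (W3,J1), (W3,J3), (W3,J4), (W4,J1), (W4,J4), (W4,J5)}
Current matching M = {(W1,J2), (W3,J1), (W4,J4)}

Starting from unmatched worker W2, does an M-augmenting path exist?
Yes: W2 → J1 → W3 → J4 → W4 → J5

An M-augmenting path alternates non-matching / matching edges, starting and ending at unmatched vertices.
Path: W2 → J1 → W3 → J4 → W4 → J5
(J5 is unmatched in M, so the path is augmenting.)
Flipping edges along this path would increase |M| from 3 to 4.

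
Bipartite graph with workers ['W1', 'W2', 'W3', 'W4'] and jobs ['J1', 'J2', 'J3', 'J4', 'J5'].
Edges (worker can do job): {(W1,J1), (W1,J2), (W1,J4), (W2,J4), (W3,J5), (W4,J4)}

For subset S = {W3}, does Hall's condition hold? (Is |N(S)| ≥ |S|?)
Yes: |N(S)| = 1, |S| = 1

Subset S = {W3}
Neighbors N(S) = {J5}

|N(S)| = 1, |S| = 1
Hall's condition: |N(S)| ≥ |S| is satisfied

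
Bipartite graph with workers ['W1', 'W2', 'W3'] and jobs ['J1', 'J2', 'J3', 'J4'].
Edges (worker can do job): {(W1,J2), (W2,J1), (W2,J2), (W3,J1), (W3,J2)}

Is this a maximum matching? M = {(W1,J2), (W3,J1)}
Yes, size 2 is maximum

Proposed matching has size 2.
Maximum matching size for this graph: 2.

This is a maximum matching.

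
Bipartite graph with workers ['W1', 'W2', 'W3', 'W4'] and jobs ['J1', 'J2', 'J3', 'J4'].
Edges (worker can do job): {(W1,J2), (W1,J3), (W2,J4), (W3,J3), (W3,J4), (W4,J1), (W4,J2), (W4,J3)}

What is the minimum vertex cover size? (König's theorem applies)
Minimum vertex cover size = 4

By König's theorem: in bipartite graphs,
min vertex cover = max matching = 4

Maximum matching has size 4, so minimum vertex cover also has size 4.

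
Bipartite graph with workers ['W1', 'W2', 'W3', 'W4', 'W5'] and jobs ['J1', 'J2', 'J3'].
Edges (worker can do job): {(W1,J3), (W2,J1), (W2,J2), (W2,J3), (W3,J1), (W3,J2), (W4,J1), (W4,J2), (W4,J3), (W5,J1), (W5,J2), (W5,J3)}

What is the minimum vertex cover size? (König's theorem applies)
Minimum vertex cover size = 3

By König's theorem: in bipartite graphs,
min vertex cover = max matching = 3

Maximum matching has size 3, so minimum vertex cover also has size 3.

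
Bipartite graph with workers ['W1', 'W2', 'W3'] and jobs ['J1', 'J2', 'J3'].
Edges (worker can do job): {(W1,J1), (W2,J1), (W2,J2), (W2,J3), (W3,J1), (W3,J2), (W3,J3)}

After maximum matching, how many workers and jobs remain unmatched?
Unmatched: 0 workers, 0 jobs

Maximum matching size: 3
Workers: 3 total, 3 matched, 0 unmatched
Jobs: 3 total, 3 matched, 0 unmatched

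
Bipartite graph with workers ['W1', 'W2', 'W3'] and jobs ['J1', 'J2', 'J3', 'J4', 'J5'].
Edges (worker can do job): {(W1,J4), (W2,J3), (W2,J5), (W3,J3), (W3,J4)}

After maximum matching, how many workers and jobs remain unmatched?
Unmatched: 0 workers, 2 jobs

Maximum matching size: 3
Workers: 3 total, 3 matched, 0 unmatched
Jobs: 5 total, 3 matched, 2 unmatched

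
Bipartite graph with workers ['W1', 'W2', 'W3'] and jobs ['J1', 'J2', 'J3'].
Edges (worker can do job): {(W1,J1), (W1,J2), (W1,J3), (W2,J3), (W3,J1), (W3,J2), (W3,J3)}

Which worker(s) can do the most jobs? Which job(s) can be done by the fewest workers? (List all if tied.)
Most versatile: W1, W3 (3 jobs); Least covered: J1, J2 (2 workers)

Worker degrees (jobs they can do): W1:3, W2:1, W3:3
Job degrees (workers who can do it): J1:2, J2:2, J3:3

Maximum worker degree is 3, achieved by: W1, W3
Minimum job degree is 2, achieved by: J1, J2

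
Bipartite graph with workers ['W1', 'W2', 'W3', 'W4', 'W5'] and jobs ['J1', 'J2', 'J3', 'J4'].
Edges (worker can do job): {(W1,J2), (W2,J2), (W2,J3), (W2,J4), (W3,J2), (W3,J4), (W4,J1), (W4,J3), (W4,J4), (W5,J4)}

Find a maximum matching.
Matching: {(W1,J2), (W2,J3), (W3,J4), (W4,J1)}

Maximum matching (size 4):
  W1 → J2
  W2 → J3
  W3 → J4
  W4 → J1

Each worker is assigned to at most one job, and each job to at most one worker.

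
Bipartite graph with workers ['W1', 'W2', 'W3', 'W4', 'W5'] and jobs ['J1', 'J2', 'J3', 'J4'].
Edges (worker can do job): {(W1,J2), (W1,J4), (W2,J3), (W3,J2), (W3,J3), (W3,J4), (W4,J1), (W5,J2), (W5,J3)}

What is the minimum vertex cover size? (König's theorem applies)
Minimum vertex cover size = 4

By König's theorem: in bipartite graphs,
min vertex cover = max matching = 4

Maximum matching has size 4, so minimum vertex cover also has size 4.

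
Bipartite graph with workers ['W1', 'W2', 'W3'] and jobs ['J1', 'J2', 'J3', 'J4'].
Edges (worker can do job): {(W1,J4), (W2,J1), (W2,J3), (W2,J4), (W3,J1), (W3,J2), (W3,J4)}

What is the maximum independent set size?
Maximum independent set = 4

By König's theorem:
- Min vertex cover = Max matching = 3
- Max independent set = Total vertices - Min vertex cover
- Max independent set = 7 - 3 = 4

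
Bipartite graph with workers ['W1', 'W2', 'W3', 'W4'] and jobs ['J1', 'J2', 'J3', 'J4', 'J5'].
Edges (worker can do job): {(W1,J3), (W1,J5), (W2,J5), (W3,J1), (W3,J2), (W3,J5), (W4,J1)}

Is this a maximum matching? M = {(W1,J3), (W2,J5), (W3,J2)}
No, size 3 is not maximum

Proposed matching has size 3.
Maximum matching size for this graph: 4.

This is NOT maximum - can be improved to size 4.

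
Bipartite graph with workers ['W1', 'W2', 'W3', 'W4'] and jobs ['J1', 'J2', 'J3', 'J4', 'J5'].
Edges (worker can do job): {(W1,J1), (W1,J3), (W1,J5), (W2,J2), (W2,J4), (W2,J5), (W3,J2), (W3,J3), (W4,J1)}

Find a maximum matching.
Matching: {(W1,J5), (W2,J2), (W3,J3), (W4,J1)}

Maximum matching (size 4):
  W1 → J5
  W2 → J2
  W3 → J3
  W4 → J1

Each worker is assigned to at most one job, and each job to at most one worker.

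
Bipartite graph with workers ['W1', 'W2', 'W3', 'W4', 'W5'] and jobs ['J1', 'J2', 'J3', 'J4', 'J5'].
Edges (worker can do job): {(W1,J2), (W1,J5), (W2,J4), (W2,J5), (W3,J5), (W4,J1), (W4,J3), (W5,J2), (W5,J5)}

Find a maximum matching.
Matching: {(W2,J4), (W3,J5), (W4,J1), (W5,J2)}

Maximum matching (size 4):
  W2 → J4
  W3 → J5
  W4 → J1
  W5 → J2

Each worker is assigned to at most one job, and each job to at most one worker.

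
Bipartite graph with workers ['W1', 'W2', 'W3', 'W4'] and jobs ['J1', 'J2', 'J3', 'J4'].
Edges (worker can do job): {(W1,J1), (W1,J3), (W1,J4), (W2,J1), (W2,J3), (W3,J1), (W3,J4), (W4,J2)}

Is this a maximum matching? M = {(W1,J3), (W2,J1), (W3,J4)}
No, size 3 is not maximum

Proposed matching has size 3.
Maximum matching size for this graph: 4.

This is NOT maximum - can be improved to size 4.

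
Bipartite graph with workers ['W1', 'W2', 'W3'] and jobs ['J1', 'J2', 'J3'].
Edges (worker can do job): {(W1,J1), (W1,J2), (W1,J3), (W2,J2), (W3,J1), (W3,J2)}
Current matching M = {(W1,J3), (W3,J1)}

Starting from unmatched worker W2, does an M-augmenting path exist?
Yes: W2 → J2

An M-augmenting path alternates non-matching / matching edges, starting and ending at unmatched vertices.
Path: W2 → J2
(J2 is unmatched in M, so the path is augmenting.)
Flipping edges along this path would increase |M| from 2 to 3.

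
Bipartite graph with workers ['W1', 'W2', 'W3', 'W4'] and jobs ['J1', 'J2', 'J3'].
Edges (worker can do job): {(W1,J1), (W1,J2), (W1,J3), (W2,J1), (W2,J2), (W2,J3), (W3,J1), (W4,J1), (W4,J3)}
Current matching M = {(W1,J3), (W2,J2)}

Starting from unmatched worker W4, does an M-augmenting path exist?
Yes: W4 → J1

An M-augmenting path alternates non-matching / matching edges, starting and ending at unmatched vertices.
Path: W4 → J1
(J1 is unmatched in M, so the path is augmenting.)
Flipping edges along this path would increase |M| from 2 to 3.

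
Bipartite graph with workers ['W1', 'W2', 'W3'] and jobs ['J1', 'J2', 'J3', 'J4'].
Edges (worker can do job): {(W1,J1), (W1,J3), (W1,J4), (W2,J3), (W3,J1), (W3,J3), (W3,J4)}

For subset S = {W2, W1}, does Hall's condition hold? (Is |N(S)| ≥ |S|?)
Yes: |N(S)| = 3, |S| = 2

Subset S = {W2, W1}
Neighbors N(S) = {J1, J3, J4}

|N(S)| = 3, |S| = 2
Hall's condition: |N(S)| ≥ |S| is satisfied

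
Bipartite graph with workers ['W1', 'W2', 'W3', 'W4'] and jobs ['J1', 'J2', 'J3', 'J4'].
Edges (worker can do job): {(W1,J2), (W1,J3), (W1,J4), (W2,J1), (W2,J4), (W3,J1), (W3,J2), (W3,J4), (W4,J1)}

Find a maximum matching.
Matching: {(W1,J3), (W2,J4), (W3,J2), (W4,J1)}

Maximum matching (size 4):
  W1 → J3
  W2 → J4
  W3 → J2
  W4 → J1

Each worker is assigned to at most one job, and each job to at most one worker.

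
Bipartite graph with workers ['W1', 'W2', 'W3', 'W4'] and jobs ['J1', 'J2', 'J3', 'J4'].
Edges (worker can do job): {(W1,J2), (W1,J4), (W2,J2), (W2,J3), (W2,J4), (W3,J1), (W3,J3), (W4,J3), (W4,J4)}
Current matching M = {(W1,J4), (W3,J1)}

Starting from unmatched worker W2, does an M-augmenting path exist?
Yes: W2 → J4 → W1 → J2

An M-augmenting path alternates non-matching / matching edges, starting and ending at unmatched vertices.
Path: W2 → J4 → W1 → J2
(J2 is unmatched in M, so the path is augmenting.)
Flipping edges along this path would increase |M| from 2 to 3.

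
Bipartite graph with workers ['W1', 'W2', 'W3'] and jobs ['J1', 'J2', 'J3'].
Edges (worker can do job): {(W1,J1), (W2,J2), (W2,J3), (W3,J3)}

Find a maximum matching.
Matching: {(W1,J1), (W2,J2), (W3,J3)}

Maximum matching (size 3):
  W1 → J1
  W2 → J2
  W3 → J3

Each worker is assigned to at most one job, and each job to at most one worker.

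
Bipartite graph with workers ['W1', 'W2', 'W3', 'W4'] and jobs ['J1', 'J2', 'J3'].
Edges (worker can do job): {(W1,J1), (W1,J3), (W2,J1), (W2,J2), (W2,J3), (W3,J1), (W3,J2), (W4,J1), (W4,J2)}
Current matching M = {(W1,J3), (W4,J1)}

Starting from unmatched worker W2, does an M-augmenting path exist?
Yes: W2 → J2

An M-augmenting path alternates non-matching / matching edges, starting and ending at unmatched vertices.
Path: W2 → J2
(J2 is unmatched in M, so the path is augmenting.)
Flipping edges along this path would increase |M| from 2 to 3.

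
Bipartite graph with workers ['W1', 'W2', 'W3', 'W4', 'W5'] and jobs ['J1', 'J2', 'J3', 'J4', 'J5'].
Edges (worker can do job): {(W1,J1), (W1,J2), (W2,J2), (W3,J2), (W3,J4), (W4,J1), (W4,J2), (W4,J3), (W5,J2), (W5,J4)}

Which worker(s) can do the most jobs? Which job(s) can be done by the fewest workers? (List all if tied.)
Most versatile: W4 (3 jobs); Least covered: J5 (0 workers)

Worker degrees (jobs they can do): W1:2, W2:1, W3:2, W4:3, W5:2
Job degrees (workers who can do it): J1:2, J2:5, J3:1, J4:2, J5:0

Maximum worker degree is 3, achieved by: W4
Minimum job degree is 0, achieved by: J5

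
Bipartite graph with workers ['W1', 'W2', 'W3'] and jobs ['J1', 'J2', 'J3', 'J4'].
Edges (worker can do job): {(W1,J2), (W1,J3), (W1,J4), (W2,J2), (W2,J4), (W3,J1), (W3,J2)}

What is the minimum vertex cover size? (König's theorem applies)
Minimum vertex cover size = 3

By König's theorem: in bipartite graphs,
min vertex cover = max matching = 3

Maximum matching has size 3, so minimum vertex cover also has size 3.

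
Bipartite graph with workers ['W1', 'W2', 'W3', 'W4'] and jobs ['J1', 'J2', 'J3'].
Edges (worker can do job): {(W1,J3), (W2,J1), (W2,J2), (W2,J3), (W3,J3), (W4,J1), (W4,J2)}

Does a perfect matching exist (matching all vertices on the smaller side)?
Yes, perfect matching exists (size 3)

Perfect matching: {(W2,J2), (W3,J3), (W4,J1)}
All 3 vertices on the smaller side are matched.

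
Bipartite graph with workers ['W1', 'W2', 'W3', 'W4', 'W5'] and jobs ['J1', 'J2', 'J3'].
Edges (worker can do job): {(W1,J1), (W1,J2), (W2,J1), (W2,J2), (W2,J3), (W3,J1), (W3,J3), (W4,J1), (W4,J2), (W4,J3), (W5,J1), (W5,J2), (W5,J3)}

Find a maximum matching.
Matching: {(W3,J1), (W4,J3), (W5,J2)}

Maximum matching (size 3):
  W3 → J1
  W4 → J3
  W5 → J2

Each worker is assigned to at most one job, and each job to at most one worker.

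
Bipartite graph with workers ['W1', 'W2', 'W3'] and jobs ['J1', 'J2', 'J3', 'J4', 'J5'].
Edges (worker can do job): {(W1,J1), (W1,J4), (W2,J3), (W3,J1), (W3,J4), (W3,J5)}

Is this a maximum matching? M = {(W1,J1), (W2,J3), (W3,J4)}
Yes, size 3 is maximum

Proposed matching has size 3.
Maximum matching size for this graph: 3.

This is a maximum matching.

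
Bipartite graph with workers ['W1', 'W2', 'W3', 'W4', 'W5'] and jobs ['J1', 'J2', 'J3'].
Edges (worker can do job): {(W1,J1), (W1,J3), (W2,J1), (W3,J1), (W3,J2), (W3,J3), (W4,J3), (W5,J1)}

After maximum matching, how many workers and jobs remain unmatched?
Unmatched: 2 workers, 0 jobs

Maximum matching size: 3
Workers: 5 total, 3 matched, 2 unmatched
Jobs: 3 total, 3 matched, 0 unmatched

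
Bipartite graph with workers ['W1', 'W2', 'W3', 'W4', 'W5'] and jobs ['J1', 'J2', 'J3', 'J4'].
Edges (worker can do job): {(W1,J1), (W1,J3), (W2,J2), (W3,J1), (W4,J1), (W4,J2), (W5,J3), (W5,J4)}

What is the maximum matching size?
Maximum matching size = 4

Maximum matching: {(W1,J3), (W3,J1), (W4,J2), (W5,J4)}
Size: 4

This assigns 4 workers to 4 distinct jobs.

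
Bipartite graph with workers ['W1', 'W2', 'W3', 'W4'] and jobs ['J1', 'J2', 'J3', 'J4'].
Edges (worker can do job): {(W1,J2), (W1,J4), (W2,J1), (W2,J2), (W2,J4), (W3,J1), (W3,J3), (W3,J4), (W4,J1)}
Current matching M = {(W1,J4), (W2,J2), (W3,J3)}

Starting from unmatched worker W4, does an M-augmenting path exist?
Yes: W4 → J1

An M-augmenting path alternates non-matching / matching edges, starting and ending at unmatched vertices.
Path: W4 → J1
(J1 is unmatched in M, so the path is augmenting.)
Flipping edges along this path would increase |M| from 3 to 4.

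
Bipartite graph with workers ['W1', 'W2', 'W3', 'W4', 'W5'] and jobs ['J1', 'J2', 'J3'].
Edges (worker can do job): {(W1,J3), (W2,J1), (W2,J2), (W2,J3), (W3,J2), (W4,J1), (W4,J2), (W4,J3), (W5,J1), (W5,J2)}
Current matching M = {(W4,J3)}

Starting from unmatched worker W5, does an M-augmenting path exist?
Yes: W5 → J2

An M-augmenting path alternates non-matching / matching edges, starting and ending at unmatched vertices.
Path: W5 → J2
(J2 is unmatched in M, so the path is augmenting.)
Flipping edges along this path would increase |M| from 1 to 2.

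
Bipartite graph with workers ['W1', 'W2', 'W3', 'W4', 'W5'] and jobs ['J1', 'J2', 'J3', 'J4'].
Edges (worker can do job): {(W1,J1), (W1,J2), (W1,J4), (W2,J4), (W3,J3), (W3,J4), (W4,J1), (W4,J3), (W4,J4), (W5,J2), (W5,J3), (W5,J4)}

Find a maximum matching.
Matching: {(W1,J2), (W3,J4), (W4,J1), (W5,J3)}

Maximum matching (size 4):
  W1 → J2
  W3 → J4
  W4 → J1
  W5 → J3

Each worker is assigned to at most one job, and each job to at most one worker.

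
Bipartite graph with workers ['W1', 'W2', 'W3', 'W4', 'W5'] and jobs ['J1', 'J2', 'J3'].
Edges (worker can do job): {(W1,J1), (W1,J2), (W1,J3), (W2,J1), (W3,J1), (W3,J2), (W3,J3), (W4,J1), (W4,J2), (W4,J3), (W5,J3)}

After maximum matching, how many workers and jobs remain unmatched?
Unmatched: 2 workers, 0 jobs

Maximum matching size: 3
Workers: 5 total, 3 matched, 2 unmatched
Jobs: 3 total, 3 matched, 0 unmatched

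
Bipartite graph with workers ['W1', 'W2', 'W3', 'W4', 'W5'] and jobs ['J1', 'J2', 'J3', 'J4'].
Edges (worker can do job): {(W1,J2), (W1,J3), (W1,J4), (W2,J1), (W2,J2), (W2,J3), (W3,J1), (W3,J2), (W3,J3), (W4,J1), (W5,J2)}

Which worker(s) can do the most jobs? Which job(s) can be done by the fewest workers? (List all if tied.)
Most versatile: W1, W2, W3 (3 jobs); Least covered: J4 (1 workers)

Worker degrees (jobs they can do): W1:3, W2:3, W3:3, W4:1, W5:1
Job degrees (workers who can do it): J1:3, J2:4, J3:3, J4:1

Maximum worker degree is 3, achieved by: W1, W2, W3
Minimum job degree is 1, achieved by: J4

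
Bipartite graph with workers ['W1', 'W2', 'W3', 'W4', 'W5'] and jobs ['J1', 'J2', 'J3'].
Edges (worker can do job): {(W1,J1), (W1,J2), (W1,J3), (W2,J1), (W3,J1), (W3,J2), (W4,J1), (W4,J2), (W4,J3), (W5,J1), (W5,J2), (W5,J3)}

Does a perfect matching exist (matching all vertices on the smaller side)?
Yes, perfect matching exists (size 3)

Perfect matching: {(W3,J2), (W4,J3), (W5,J1)}
All 3 vertices on the smaller side are matched.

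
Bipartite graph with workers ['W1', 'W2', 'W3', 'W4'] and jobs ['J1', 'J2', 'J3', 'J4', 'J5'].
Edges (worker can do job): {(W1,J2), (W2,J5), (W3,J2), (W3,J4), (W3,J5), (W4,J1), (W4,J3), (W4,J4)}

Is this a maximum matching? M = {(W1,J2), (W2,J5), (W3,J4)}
No, size 3 is not maximum

Proposed matching has size 3.
Maximum matching size for this graph: 4.

This is NOT maximum - can be improved to size 4.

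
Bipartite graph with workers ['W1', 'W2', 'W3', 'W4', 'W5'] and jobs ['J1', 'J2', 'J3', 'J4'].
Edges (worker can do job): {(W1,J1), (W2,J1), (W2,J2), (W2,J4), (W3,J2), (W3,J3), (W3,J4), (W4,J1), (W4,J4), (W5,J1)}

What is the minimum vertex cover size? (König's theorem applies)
Minimum vertex cover size = 4

By König's theorem: in bipartite graphs,
min vertex cover = max matching = 4

Maximum matching has size 4, so minimum vertex cover also has size 4.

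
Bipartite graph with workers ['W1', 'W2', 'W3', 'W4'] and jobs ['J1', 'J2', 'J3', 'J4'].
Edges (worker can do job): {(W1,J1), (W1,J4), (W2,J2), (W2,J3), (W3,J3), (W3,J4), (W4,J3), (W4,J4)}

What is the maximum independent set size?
Maximum independent set = 4

By König's theorem:
- Min vertex cover = Max matching = 4
- Max independent set = Total vertices - Min vertex cover
- Max independent set = 8 - 4 = 4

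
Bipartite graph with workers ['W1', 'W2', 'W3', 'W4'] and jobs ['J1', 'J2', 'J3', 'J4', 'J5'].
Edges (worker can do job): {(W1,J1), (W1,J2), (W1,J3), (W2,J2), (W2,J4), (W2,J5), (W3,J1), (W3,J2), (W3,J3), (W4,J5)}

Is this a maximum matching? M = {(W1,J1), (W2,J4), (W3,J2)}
No, size 3 is not maximum

Proposed matching has size 3.
Maximum matching size for this graph: 4.

This is NOT maximum - can be improved to size 4.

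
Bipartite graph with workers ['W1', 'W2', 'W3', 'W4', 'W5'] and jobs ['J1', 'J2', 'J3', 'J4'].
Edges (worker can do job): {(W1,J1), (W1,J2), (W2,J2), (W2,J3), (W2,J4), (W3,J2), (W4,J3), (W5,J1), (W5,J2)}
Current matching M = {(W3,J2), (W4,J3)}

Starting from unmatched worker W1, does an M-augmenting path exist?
Yes: W1 → J1

An M-augmenting path alternates non-matching / matching edges, starting and ending at unmatched vertices.
Path: W1 → J1
(J1 is unmatched in M, so the path is augmenting.)
Flipping edges along this path would increase |M| from 2 to 3.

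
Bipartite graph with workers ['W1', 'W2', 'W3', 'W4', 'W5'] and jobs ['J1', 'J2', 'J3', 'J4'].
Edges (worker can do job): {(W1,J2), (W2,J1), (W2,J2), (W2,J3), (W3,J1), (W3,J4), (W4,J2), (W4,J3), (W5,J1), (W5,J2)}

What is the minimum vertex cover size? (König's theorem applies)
Minimum vertex cover size = 4

By König's theorem: in bipartite graphs,
min vertex cover = max matching = 4

Maximum matching has size 4, so minimum vertex cover also has size 4.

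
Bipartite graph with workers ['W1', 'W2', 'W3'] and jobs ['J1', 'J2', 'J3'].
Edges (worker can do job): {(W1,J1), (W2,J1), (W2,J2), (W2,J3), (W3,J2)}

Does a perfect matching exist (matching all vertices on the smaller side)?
Yes, perfect matching exists (size 3)

Perfect matching: {(W1,J1), (W2,J3), (W3,J2)}
All 3 vertices on the smaller side are matched.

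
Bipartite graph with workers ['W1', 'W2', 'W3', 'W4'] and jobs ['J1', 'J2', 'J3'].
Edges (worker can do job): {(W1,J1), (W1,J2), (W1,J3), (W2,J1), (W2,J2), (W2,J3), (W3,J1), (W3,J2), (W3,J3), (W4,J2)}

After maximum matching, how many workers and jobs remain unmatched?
Unmatched: 1 workers, 0 jobs

Maximum matching size: 3
Workers: 4 total, 3 matched, 1 unmatched
Jobs: 3 total, 3 matched, 0 unmatched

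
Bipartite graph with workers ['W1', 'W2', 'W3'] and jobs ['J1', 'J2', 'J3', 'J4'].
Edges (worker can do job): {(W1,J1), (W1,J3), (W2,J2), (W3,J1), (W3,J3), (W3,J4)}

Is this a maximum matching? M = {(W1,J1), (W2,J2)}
No, size 2 is not maximum

Proposed matching has size 2.
Maximum matching size for this graph: 3.

This is NOT maximum - can be improved to size 3.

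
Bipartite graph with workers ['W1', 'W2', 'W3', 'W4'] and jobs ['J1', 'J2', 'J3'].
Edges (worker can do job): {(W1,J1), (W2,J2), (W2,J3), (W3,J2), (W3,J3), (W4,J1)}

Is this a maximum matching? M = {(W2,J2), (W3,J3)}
No, size 2 is not maximum

Proposed matching has size 2.
Maximum matching size for this graph: 3.

This is NOT maximum - can be improved to size 3.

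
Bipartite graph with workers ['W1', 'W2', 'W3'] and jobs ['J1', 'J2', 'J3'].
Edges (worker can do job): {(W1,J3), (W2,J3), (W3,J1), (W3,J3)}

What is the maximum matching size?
Maximum matching size = 2

Maximum matching: {(W1,J3), (W3,J1)}
Size: 2

This assigns 2 workers to 2 distinct jobs.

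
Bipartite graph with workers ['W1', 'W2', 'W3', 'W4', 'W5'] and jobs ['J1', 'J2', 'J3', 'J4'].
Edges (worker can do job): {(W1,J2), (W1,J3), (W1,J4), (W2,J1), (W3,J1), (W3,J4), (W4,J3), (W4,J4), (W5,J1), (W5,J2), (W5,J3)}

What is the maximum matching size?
Maximum matching size = 4

Maximum matching: {(W1,J2), (W3,J4), (W4,J3), (W5,J1)}
Size: 4

This assigns 4 workers to 4 distinct jobs.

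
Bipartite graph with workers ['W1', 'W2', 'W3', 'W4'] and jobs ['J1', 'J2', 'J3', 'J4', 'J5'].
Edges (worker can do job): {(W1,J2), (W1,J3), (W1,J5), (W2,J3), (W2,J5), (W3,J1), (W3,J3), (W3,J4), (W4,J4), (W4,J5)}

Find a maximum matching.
Matching: {(W1,J3), (W2,J5), (W3,J1), (W4,J4)}

Maximum matching (size 4):
  W1 → J3
  W2 → J5
  W3 → J1
  W4 → J4

Each worker is assigned to at most one job, and each job to at most one worker.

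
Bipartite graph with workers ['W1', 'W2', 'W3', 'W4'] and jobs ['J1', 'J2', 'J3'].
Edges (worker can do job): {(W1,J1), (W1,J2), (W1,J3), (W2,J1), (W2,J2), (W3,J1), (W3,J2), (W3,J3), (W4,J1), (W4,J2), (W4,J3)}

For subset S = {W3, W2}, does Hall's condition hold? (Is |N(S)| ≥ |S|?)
Yes: |N(S)| = 3, |S| = 2

Subset S = {W3, W2}
Neighbors N(S) = {J1, J2, J3}

|N(S)| = 3, |S| = 2
Hall's condition: |N(S)| ≥ |S| is satisfied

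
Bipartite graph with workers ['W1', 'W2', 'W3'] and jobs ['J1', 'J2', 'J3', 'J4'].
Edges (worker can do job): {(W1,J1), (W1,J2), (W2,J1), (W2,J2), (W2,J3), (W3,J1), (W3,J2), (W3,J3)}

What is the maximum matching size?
Maximum matching size = 3

Maximum matching: {(W1,J2), (W2,J1), (W3,J3)}
Size: 3

This assigns 3 workers to 3 distinct jobs.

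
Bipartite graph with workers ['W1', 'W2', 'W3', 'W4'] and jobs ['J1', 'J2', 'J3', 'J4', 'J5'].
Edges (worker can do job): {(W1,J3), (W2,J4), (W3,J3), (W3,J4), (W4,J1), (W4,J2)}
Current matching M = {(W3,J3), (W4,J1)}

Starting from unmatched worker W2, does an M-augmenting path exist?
Yes: W2 → J4

An M-augmenting path alternates non-matching / matching edges, starting and ending at unmatched vertices.
Path: W2 → J4
(J4 is unmatched in M, so the path is augmenting.)
Flipping edges along this path would increase |M| from 2 to 3.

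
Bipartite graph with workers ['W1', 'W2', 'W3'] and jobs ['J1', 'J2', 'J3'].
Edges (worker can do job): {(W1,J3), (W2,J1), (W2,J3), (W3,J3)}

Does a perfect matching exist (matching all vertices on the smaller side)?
No, maximum matching has size 2 < 3

Maximum matching has size 2, need 3 for perfect matching.
Unmatched workers: ['W1']
Unmatched jobs: ['J2']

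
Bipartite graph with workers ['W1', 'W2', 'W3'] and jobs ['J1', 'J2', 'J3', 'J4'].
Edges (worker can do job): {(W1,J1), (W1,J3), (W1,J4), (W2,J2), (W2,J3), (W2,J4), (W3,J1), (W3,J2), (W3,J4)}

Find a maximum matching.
Matching: {(W1,J4), (W2,J2), (W3,J1)}

Maximum matching (size 3):
  W1 → J4
  W2 → J2
  W3 → J1

Each worker is assigned to at most one job, and each job to at most one worker.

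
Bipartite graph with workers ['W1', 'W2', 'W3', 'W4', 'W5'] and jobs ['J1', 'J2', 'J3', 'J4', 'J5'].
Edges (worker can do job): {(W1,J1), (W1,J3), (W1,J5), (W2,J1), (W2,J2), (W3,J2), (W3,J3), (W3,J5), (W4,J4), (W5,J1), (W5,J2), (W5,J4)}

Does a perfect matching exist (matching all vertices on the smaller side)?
Yes, perfect matching exists (size 5)

Perfect matching: {(W1,J5), (W2,J2), (W3,J3), (W4,J4), (W5,J1)}
All 5 vertices on the smaller side are matched.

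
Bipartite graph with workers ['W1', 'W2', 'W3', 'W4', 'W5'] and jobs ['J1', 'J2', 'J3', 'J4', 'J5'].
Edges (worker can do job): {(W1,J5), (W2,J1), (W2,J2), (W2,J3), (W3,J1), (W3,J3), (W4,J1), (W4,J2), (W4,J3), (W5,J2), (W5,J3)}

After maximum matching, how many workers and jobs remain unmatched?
Unmatched: 1 workers, 1 jobs

Maximum matching size: 4
Workers: 5 total, 4 matched, 1 unmatched
Jobs: 5 total, 4 matched, 1 unmatched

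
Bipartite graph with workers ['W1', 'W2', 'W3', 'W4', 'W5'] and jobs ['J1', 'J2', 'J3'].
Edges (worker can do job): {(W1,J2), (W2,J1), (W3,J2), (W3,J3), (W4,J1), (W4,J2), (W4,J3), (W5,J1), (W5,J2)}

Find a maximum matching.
Matching: {(W3,J3), (W4,J1), (W5,J2)}

Maximum matching (size 3):
  W3 → J3
  W4 → J1
  W5 → J2

Each worker is assigned to at most one job, and each job to at most one worker.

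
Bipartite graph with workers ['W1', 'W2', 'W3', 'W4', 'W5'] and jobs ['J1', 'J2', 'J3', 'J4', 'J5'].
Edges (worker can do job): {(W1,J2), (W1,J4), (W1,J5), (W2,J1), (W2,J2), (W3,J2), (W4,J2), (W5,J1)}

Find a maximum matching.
Matching: {(W1,J4), (W3,J2), (W5,J1)}

Maximum matching (size 3):
  W1 → J4
  W3 → J2
  W5 → J1

Each worker is assigned to at most one job, and each job to at most one worker.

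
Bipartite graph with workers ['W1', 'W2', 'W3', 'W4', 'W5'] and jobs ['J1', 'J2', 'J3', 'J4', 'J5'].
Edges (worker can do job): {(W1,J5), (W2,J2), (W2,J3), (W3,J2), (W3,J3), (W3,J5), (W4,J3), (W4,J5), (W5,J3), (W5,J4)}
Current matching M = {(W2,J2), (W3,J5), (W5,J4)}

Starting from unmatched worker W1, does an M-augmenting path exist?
Yes: W1 → J5 → W3 → J2 → W2 → J3

An M-augmenting path alternates non-matching / matching edges, starting and ending at unmatched vertices.
Path: W1 → J5 → W3 → J2 → W2 → J3
(J3 is unmatched in M, so the path is augmenting.)
Flipping edges along this path would increase |M| from 3 to 4.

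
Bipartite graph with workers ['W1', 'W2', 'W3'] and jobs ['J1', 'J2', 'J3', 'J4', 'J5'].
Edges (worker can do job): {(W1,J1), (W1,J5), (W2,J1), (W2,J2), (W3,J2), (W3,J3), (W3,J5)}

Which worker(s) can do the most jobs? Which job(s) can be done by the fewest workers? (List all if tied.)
Most versatile: W3 (3 jobs); Least covered: J4 (0 workers)

Worker degrees (jobs they can do): W1:2, W2:2, W3:3
Job degrees (workers who can do it): J1:2, J2:2, J3:1, J4:0, J5:2

Maximum worker degree is 3, achieved by: W3
Minimum job degree is 0, achieved by: J4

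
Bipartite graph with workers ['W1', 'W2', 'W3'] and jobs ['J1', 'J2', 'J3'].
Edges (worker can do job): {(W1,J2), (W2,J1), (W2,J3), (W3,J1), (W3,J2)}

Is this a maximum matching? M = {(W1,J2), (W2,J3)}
No, size 2 is not maximum

Proposed matching has size 2.
Maximum matching size for this graph: 3.

This is NOT maximum - can be improved to size 3.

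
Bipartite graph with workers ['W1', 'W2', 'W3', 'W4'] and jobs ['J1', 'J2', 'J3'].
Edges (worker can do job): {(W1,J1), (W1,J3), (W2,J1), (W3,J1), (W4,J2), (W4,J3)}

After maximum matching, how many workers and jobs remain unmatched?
Unmatched: 1 workers, 0 jobs

Maximum matching size: 3
Workers: 4 total, 3 matched, 1 unmatched
Jobs: 3 total, 3 matched, 0 unmatched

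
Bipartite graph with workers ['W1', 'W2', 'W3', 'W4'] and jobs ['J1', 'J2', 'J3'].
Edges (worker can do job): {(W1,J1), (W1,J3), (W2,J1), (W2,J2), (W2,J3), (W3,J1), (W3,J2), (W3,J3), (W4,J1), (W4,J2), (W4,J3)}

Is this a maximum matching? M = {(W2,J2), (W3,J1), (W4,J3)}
Yes, size 3 is maximum

Proposed matching has size 3.
Maximum matching size for this graph: 3.

This is a maximum matching.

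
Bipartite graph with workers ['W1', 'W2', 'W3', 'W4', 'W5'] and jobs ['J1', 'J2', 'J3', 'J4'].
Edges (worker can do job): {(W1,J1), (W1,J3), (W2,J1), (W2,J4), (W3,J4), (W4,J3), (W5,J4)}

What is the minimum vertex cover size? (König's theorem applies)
Minimum vertex cover size = 3

By König's theorem: in bipartite graphs,
min vertex cover = max matching = 3

Maximum matching has size 3, so minimum vertex cover also has size 3.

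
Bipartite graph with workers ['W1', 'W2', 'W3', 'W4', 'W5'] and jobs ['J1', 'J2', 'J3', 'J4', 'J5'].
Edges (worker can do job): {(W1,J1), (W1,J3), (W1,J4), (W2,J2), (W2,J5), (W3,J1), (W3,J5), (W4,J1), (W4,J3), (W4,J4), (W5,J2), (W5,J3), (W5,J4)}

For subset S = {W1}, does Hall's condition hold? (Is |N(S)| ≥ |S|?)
Yes: |N(S)| = 3, |S| = 1

Subset S = {W1}
Neighbors N(S) = {J1, J3, J4}

|N(S)| = 3, |S| = 1
Hall's condition: |N(S)| ≥ |S| is satisfied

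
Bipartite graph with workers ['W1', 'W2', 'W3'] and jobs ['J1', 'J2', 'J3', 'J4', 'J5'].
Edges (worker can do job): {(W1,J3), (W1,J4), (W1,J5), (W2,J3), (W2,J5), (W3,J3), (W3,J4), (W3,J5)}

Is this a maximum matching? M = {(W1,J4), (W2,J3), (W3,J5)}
Yes, size 3 is maximum

Proposed matching has size 3.
Maximum matching size for this graph: 3.

This is a maximum matching.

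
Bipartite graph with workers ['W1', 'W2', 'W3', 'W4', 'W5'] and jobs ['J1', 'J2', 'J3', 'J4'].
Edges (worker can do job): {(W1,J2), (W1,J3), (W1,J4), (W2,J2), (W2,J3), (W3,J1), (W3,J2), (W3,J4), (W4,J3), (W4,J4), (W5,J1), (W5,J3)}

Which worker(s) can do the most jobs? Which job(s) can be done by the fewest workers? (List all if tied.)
Most versatile: W1, W3 (3 jobs); Least covered: J1 (2 workers)

Worker degrees (jobs they can do): W1:3, W2:2, W3:3, W4:2, W5:2
Job degrees (workers who can do it): J1:2, J2:3, J3:4, J4:3

Maximum worker degree is 3, achieved by: W1, W3
Minimum job degree is 2, achieved by: J1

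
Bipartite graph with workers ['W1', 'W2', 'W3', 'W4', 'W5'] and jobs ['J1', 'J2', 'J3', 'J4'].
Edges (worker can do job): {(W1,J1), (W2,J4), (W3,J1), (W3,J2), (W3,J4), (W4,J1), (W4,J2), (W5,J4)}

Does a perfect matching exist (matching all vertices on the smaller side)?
No, maximum matching has size 3 < 4

Maximum matching has size 3, need 4 for perfect matching.
Unmatched workers: ['W1', 'W2']
Unmatched jobs: ['J3']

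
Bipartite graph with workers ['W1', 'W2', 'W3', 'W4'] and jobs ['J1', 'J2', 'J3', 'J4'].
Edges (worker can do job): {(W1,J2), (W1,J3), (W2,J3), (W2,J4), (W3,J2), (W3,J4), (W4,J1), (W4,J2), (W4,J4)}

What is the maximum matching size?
Maximum matching size = 4

Maximum matching: {(W1,J3), (W2,J4), (W3,J2), (W4,J1)}
Size: 4

This assigns 4 workers to 4 distinct jobs.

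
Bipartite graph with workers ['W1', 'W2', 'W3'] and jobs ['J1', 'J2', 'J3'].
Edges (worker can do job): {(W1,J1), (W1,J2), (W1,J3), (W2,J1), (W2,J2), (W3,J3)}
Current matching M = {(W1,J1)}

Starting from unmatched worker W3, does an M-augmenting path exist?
Yes: W3 → J3

An M-augmenting path alternates non-matching / matching edges, starting and ending at unmatched vertices.
Path: W3 → J3
(J3 is unmatched in M, so the path is augmenting.)
Flipping edges along this path would increase |M| from 1 to 2.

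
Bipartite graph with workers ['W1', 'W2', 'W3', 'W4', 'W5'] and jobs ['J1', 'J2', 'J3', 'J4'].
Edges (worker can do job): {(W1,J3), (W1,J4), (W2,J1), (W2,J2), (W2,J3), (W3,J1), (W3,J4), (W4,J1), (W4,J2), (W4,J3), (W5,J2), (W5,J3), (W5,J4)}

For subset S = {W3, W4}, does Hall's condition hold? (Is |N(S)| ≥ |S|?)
Yes: |N(S)| = 4, |S| = 2

Subset S = {W3, W4}
Neighbors N(S) = {J1, J2, J3, J4}

|N(S)| = 4, |S| = 2
Hall's condition: |N(S)| ≥ |S| is satisfied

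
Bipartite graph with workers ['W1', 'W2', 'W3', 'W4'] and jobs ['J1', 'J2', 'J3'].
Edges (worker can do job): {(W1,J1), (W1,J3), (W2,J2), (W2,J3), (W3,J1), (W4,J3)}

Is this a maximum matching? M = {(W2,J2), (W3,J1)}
No, size 2 is not maximum

Proposed matching has size 2.
Maximum matching size for this graph: 3.

This is NOT maximum - can be improved to size 3.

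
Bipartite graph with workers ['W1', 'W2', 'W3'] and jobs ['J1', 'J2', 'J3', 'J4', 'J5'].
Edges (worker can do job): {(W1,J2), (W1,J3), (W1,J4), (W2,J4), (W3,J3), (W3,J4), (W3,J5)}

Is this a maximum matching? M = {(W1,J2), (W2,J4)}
No, size 2 is not maximum

Proposed matching has size 2.
Maximum matching size for this graph: 3.

This is NOT maximum - can be improved to size 3.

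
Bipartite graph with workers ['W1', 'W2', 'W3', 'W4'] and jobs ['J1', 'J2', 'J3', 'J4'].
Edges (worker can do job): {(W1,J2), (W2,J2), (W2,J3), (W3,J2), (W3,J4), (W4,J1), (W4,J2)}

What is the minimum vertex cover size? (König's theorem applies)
Minimum vertex cover size = 4

By König's theorem: in bipartite graphs,
min vertex cover = max matching = 4

Maximum matching has size 4, so minimum vertex cover also has size 4.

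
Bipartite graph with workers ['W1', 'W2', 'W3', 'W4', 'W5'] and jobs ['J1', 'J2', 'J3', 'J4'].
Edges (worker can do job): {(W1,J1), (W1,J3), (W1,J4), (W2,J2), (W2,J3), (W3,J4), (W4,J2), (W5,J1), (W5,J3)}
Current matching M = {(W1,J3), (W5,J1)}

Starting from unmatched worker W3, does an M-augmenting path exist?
Yes: W3 → J4

An M-augmenting path alternates non-matching / matching edges, starting and ending at unmatched vertices.
Path: W3 → J4
(J4 is unmatched in M, so the path is augmenting.)
Flipping edges along this path would increase |M| from 2 to 3.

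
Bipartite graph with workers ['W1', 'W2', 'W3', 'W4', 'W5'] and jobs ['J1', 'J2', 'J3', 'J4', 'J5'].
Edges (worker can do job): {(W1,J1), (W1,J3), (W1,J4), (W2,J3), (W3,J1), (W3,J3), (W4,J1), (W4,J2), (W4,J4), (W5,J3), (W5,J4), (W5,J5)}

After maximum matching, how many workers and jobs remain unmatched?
Unmatched: 0 workers, 0 jobs

Maximum matching size: 5
Workers: 5 total, 5 matched, 0 unmatched
Jobs: 5 total, 5 matched, 0 unmatched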